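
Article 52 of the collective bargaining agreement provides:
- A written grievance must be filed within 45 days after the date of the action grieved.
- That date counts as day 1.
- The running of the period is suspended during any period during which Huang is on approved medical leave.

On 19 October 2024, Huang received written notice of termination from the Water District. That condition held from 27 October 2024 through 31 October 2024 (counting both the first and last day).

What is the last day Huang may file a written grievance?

December 7, 2024

Counting 19 October 2024 as day 1, day 45 is December 2, 2024.
From October 27, 2024 through October 31, 2024 inclusive is 5 days; tolling adds 5 days: December 2, 2024 + 5 days = December 7, 2024.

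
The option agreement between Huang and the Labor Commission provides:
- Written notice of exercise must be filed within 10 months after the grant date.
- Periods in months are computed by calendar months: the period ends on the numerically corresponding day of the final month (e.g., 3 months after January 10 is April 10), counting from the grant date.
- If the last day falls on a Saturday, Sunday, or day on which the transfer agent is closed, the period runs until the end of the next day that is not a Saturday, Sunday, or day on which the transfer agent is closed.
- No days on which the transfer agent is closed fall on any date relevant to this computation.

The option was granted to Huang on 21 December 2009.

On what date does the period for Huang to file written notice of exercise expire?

October 21, 2010

10 months after 21 December 2009 is October 21, 2010.
October 21, 2010 is a Thursday and not a day on which the transfer agent is closed, so no extension applies.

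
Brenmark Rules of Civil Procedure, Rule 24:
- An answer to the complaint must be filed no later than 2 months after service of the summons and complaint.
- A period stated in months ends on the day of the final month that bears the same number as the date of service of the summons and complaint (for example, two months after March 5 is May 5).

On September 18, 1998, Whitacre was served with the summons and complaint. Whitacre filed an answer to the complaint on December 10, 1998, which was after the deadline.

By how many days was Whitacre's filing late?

2 months after September 18, 1998 is November 18, 1998.
The deadline is November 18, 1998; from November 18, 1998 to December 10, 1998 is 22 days.

22 days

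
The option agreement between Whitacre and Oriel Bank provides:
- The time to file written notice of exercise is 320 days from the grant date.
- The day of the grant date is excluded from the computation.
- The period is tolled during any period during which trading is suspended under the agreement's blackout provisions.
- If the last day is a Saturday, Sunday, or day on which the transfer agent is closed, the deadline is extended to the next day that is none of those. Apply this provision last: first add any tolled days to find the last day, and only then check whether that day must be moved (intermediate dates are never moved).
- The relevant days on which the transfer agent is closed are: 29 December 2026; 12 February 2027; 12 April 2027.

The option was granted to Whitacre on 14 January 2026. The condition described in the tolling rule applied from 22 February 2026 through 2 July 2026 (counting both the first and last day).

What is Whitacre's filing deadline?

320 days after 14 January 2026 is November 30, 2026.
From February 22, 2026 through July 2, 2026 inclusive is 131 days; tolling adds 131 days: November 30, 2026 + 131 days = April 10, 2027.
April 10, 2027 is Saturday; April 11, 2027 is Sunday; April 12, 2027 is a listed holiday. The next qualifying day is April 13, 2027.

April 13, 2027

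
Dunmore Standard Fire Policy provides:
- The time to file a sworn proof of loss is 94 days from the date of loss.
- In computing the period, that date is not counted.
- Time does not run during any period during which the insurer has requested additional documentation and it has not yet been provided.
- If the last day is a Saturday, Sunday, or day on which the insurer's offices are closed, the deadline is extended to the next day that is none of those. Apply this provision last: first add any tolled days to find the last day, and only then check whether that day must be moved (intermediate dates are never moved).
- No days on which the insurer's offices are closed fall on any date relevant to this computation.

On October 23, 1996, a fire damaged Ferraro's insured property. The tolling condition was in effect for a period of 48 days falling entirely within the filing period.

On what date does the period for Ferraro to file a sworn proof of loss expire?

94 days after October 23, 1996 is January 25, 1997.
Tolling adds 48 days: January 25, 1997 + 48 days = March 14, 1997.
March 14, 1997 is a Friday and not a day on which the insurer's offices are closed, so no extension applies.

March 14, 1997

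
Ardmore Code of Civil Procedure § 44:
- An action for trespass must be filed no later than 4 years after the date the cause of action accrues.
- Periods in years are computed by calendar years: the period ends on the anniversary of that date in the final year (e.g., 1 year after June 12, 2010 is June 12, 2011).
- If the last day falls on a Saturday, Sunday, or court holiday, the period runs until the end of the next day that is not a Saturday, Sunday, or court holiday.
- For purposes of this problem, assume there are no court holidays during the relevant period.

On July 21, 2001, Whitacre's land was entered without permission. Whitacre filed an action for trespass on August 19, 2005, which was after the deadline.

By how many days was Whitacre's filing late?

4 years after July 21, 2001 is July 21, 2005.
July 21, 2005 is a Thursday and not a court holiday, so no extension applies.
The deadline is July 21, 2005; from July 21, 2005 to August 19, 2005 is 29 days.

29 days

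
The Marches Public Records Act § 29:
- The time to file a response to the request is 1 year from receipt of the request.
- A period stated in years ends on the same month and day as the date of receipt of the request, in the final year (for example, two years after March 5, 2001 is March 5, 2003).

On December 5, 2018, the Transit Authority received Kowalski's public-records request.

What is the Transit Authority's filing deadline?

December 5, 2019

1 year after December 5, 2018 is December 5, 2019.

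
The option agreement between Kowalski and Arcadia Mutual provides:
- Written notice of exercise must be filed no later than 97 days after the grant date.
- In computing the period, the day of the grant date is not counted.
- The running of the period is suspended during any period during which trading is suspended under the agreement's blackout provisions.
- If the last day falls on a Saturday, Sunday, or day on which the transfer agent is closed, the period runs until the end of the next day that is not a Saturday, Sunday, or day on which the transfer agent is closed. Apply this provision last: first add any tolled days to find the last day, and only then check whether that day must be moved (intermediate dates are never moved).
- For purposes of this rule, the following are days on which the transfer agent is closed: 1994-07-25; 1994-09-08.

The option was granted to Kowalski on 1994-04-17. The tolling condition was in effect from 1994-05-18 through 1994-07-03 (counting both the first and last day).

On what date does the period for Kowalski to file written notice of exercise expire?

September 9, 1994

97 days after 1994-04-17 is July 23, 1994.
From May 18, 1994 through July 3, 1994 inclusive is 47 days; tolling adds 47 days: July 23, 1994 + 47 days = September 8, 1994.
September 8, 1994 is a listed holiday. The next qualifying day is September 9, 1994.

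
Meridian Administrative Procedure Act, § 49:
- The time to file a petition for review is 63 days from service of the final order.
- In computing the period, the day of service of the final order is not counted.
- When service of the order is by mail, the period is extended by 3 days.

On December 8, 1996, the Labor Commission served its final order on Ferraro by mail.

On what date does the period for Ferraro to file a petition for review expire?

February 12, 1997

63 days after December 8, 1996 is February 9, 1997.
Service was by mail, adding 3 days: February 9, 1997 + 3 days = February 12, 1997.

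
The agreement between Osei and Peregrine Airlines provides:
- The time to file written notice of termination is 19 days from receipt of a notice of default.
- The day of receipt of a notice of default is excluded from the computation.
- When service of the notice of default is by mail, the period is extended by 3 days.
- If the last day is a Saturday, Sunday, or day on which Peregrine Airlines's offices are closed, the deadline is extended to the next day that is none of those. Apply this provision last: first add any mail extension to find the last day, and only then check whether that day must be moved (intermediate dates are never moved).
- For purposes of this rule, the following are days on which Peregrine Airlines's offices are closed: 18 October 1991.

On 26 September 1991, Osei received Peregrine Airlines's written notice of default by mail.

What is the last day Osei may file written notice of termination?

October 21, 1991

19 days after 26 September 1991 is October 15, 1991.
Service was by mail, adding 3 days: October 15, 1991 + 3 days = October 18, 1991.
October 18, 1991 is a listed holiday; October 19, 1991 is Saturday; October 20, 1991 is Sunday. The next qualifying day is October 21, 1991.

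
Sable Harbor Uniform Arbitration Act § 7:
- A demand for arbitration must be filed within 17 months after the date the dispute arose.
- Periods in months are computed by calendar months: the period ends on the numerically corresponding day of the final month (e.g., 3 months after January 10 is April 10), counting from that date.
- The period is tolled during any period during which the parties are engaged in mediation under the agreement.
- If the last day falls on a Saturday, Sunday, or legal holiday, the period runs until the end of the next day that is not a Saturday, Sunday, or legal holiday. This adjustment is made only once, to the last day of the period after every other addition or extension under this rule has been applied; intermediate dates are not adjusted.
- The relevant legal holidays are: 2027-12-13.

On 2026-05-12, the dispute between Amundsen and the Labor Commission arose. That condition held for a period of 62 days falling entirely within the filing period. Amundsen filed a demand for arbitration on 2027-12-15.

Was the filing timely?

17 months after 2026-05-12 is October 12, 2027.
Tolling adds 62 days: October 12, 2027 + 62 days = December 13, 2027.
December 13, 2027 is a listed holiday. The next qualifying day is December 14, 2027.
The deadline is December 14, 2027; the filing on December 15, 2027 is after that date.

No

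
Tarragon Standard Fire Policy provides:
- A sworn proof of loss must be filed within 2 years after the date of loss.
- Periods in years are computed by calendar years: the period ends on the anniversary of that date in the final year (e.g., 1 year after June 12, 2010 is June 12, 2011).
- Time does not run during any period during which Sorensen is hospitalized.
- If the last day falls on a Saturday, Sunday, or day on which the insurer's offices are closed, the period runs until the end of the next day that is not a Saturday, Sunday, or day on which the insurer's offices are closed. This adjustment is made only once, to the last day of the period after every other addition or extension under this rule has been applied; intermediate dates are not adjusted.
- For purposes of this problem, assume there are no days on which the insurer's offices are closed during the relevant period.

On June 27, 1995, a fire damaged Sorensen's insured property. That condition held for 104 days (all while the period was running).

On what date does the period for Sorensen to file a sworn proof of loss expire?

October 9, 1997

2 years after June 27, 1995 is June 27, 1997.
Tolling adds 104 days: June 27, 1997 + 104 days = October 9, 1997.
October 9, 1997 is a Thursday and not a day on which the insurer's offices are closed, so no extension applies.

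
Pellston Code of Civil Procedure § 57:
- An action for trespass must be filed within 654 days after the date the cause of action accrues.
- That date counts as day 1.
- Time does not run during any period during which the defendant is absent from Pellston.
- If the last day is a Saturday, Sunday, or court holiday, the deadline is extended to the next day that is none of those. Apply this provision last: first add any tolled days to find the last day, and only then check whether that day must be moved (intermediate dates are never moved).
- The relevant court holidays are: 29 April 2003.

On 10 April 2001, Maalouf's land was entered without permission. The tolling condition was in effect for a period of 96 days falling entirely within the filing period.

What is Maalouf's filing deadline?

April 30, 2003

Counting 10 April 2001 as day 1, day 654 is January 23, 2003.
Tolling adds 96 days: January 23, 2003 + 96 days = April 29, 2003.
April 29, 2003 is a listed holiday. The next qualifying day is April 30, 2003.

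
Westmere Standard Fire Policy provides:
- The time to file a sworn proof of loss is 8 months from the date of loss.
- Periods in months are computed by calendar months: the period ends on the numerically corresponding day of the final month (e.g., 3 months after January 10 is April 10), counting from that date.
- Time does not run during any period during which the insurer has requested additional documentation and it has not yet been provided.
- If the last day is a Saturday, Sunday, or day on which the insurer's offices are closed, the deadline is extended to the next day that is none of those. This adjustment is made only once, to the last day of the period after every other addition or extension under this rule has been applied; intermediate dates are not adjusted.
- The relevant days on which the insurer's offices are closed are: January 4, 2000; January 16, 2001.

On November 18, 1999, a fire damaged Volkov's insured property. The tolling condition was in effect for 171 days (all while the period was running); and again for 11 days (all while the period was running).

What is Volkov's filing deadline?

January 17, 2001

8 months after November 18, 1999 is July 18, 2000.
Tolling adds 171 days: July 18, 2000 + 171 days = January 5, 2001.
Tolling adds 11 days: January 5, 2001 + 11 days = January 16, 2001.
January 16, 2001 is a listed holiday. The next qualifying day is January 17, 2001.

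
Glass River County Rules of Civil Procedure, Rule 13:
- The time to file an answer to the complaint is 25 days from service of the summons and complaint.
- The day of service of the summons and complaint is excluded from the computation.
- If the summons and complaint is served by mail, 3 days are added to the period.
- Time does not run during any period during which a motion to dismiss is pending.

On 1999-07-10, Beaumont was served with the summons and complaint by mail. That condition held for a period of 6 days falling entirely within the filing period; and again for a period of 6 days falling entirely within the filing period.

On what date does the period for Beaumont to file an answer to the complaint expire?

August 19, 1999

25 days after 1999-07-10 is August 4, 1999.
Service was by mail, adding 3 days: August 4, 1999 + 3 days = August 7, 1999.
Tolling adds 6 days: August 7, 1999 + 6 days = August 13, 1999.
Tolling adds 6 days: August 13, 1999 + 6 days = August 19, 1999.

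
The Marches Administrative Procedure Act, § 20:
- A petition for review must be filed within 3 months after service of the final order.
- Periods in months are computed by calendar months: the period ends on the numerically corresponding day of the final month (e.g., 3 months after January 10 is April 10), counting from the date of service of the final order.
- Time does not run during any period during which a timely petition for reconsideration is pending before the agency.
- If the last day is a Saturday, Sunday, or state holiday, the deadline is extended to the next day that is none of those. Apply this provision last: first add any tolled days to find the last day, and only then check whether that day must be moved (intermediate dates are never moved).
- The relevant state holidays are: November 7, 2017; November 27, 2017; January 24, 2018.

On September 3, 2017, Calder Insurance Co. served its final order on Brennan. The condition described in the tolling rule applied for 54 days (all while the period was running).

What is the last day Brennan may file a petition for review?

January 26, 2018

3 months after September 3, 2017 is December 3, 2017.
Tolling adds 54 days: December 3, 2017 + 54 days = January 26, 2018.
January 26, 2018 is a Friday and not a state holiday, so no extension applies.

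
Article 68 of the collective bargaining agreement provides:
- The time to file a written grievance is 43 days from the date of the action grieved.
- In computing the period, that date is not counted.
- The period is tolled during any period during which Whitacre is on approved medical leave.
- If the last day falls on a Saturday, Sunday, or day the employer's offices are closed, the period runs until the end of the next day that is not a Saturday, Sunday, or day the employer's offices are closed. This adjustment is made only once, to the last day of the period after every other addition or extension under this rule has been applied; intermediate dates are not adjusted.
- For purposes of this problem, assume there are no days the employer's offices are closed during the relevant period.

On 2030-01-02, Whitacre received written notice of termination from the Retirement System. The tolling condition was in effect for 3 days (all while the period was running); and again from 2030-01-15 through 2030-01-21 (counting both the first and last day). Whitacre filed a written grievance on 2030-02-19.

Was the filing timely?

43 days after 2030-01-02 is February 14, 2030.
Tolling adds 3 days: February 14, 2030 + 3 days = February 17, 2030.
From January 15, 2030 through January 21, 2030 inclusive is 7 days; tolling adds 7 days: February 17, 2030 + 7 days = February 24, 2030.
February 24, 2030 is Sunday. The next qualifying day is February 25, 2030.
The deadline is February 25, 2030; the filing on February 19, 2030 is on or before that date.

Yes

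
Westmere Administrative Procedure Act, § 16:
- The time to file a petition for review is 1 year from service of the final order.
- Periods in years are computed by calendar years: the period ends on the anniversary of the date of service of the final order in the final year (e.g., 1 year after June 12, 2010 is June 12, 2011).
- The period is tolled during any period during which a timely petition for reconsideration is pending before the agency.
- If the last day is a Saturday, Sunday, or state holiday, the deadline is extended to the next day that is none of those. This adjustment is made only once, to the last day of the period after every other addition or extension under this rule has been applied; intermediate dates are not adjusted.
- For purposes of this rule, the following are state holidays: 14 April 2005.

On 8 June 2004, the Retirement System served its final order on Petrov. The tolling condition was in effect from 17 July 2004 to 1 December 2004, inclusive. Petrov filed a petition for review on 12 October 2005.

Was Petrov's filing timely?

Yes

1 year after 8 June 2004 is June 8, 2005.
From July 17, 2004 through December 1, 2004 inclusive is 138 days; tolling adds 138 days: June 8, 2005 + 138 days = October 24, 2005.
October 24, 2005 is a Monday and not a state holiday, so no extension applies.
The deadline is October 24, 2005; the filing on October 12, 2005 is on or before that date.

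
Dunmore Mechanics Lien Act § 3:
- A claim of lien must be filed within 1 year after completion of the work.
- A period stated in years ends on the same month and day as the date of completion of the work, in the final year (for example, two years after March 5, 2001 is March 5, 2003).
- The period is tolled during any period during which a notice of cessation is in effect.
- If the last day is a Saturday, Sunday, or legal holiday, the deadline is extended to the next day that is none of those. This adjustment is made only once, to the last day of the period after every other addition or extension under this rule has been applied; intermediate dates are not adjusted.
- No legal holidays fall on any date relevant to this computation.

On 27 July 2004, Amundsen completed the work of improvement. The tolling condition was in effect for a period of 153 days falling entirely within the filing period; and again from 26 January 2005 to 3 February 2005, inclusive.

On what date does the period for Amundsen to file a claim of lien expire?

1 year after 27 July 2004 is July 27, 2005.
Tolling adds 153 days: July 27, 2005 + 153 days = December 27, 2005.
From January 26, 2005 through February 3, 2005 inclusive is 9 days; tolling adds 9 days: December 27, 2005 + 9 days = January 5, 2006.
January 5, 2006 is a Thursday and not a legal holiday, so no extension applies.

January 5, 2006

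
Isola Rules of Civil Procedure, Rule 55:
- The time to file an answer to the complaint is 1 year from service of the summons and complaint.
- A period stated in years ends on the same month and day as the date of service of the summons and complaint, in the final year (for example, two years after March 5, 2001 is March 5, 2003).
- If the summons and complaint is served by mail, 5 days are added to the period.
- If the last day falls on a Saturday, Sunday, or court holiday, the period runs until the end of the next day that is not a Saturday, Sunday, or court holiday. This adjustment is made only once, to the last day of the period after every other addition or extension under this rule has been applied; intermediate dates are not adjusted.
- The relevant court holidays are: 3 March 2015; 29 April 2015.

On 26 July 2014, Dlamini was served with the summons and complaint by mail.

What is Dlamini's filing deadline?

1 year after 26 July 2014 is July 26, 2015.
Service was by mail, adding 5 days: July 26, 2015 + 5 days = July 31, 2015.
July 31, 2015 is a Friday and not a court holiday, so no extension applies.

July 31, 2015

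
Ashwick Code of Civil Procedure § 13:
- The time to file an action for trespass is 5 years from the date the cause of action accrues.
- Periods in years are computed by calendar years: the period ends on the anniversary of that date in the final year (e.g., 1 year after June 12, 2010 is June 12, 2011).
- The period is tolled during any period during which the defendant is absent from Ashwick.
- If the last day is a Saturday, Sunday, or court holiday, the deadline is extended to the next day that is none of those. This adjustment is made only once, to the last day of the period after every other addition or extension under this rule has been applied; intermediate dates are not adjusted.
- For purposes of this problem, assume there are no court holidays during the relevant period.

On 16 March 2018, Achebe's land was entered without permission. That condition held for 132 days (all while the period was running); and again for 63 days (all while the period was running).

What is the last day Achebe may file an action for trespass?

5 years after 16 March 2018 is March 16, 2023.
Tolling adds 132 days: March 16, 2023 + 132 days = July 26, 2023.
Tolling adds 63 days: July 26, 2023 + 63 days = September 27, 2023.
September 27, 2023 is a Wednesday and not a court holiday, so no extension applies.

September 27, 2023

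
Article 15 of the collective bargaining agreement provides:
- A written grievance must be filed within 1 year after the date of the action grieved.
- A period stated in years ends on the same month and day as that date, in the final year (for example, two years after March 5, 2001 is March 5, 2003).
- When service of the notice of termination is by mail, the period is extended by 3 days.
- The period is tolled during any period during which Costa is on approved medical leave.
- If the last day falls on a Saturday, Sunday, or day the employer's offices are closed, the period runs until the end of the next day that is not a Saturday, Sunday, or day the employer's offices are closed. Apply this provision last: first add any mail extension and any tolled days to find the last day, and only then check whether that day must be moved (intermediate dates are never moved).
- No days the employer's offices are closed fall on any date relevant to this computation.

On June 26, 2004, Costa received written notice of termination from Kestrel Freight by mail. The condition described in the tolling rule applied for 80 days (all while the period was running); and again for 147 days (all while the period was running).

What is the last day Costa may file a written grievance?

February 13, 2006

1 year after June 26, 2004 is June 26, 2005.
Service was by mail, adding 3 days: June 26, 2005 + 3 days = June 29, 2005.
Tolling adds 80 days: June 29, 2005 + 80 days = September 17, 2005.
Tolling adds 147 days: September 17, 2005 + 147 days = February 11, 2006.
February 11, 2006 is Saturday; February 12, 2006 is Sunday. The next qualifying day is February 13, 2006.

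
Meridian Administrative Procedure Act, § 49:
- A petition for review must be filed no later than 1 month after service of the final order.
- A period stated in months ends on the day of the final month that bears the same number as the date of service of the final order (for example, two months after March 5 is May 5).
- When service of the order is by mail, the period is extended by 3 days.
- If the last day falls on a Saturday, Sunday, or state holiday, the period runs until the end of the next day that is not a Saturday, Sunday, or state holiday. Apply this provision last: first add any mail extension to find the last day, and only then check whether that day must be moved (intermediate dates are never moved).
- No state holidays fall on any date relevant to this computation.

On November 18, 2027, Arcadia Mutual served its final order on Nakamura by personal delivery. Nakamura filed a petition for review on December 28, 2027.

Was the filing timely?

1 month after November 18, 2027 is December 18, 2027.
Service was not by mail, so no mail extension applies.
December 18, 2027 is Saturday; December 19, 2027 is Sunday. The next qualifying day is December 20, 2027.
The deadline is December 20, 2027; the filing on December 28, 2027 is after that date.

No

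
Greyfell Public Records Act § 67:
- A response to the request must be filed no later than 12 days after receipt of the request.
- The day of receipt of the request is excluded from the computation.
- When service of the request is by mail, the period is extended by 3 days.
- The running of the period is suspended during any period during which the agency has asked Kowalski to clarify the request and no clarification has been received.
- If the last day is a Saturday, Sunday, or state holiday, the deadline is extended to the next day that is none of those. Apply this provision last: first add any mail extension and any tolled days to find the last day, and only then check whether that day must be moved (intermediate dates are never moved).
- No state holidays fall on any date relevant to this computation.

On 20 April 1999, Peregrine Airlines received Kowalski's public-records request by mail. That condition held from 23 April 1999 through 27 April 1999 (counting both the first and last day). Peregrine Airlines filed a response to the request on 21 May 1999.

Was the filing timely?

No

12 days after 20 April 1999 is May 2, 1999.
Service was by mail, adding 3 days: May 2, 1999 + 3 days = May 5, 1999.
From April 23, 1999 through April 27, 1999 inclusive is 5 days; tolling adds 5 days: May 5, 1999 + 5 days = May 10, 1999.
May 10, 1999 is a Monday and not a state holiday, so no extension applies.
The deadline is May 10, 1999; the filing on May 21, 1999 is after that date.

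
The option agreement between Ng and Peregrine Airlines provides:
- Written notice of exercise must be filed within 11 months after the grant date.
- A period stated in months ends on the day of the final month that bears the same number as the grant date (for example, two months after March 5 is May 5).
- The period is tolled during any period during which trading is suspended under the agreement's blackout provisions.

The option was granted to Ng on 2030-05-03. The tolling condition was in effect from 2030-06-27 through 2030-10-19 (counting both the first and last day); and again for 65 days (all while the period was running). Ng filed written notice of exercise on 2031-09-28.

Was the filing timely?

Yes

11 months after 2030-05-03 is April 3, 2031.
From June 27, 2030 through October 19, 2030 inclusive is 115 days; tolling adds 115 days: April 3, 2031 + 115 days = July 27, 2031.
Tolling adds 65 days: July 27, 2031 + 65 days = September 30, 2031.
The deadline is September 30, 2031; the filing on September 28, 2031 is on or before that date.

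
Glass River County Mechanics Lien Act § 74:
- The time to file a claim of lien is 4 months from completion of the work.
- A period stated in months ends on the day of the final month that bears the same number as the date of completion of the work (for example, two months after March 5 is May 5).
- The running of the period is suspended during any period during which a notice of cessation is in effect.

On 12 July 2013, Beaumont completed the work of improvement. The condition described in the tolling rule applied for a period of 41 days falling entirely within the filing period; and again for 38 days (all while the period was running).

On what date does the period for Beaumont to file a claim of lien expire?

January 30, 2014

4 months after 12 July 2013 is November 12, 2013.
Tolling adds 41 days: November 12, 2013 + 41 days = December 23, 2013.
Tolling adds 38 days: December 23, 2013 + 38 days = January 30, 2014.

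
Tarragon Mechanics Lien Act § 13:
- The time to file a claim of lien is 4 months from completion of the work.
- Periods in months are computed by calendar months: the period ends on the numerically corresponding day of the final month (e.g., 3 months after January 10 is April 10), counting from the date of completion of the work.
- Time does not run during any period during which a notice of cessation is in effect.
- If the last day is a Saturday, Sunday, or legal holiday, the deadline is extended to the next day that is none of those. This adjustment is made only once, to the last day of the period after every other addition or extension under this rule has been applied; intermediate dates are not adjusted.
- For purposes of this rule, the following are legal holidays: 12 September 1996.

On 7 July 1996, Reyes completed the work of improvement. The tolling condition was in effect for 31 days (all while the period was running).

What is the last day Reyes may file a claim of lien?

4 months after 7 July 1996 is November 7, 1996.
Tolling adds 31 days: November 7, 1996 + 31 days = December 8, 1996.
December 8, 1996 is Sunday. The next qualifying day is December 9, 1996.

December 9, 1996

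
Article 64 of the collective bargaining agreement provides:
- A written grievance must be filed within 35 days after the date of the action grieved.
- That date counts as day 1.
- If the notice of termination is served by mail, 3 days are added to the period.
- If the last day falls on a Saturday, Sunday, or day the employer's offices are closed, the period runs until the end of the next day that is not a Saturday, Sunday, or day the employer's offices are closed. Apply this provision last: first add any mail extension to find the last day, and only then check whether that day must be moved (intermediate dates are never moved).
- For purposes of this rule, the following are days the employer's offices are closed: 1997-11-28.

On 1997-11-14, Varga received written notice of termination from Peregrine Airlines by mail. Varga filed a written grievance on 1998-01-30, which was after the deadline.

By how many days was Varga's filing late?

39 days

Counting 1997-11-14 as day 1, day 35 is December 18, 1997.
Service was by mail, adding 3 days: December 18, 1997 + 3 days = December 21, 1997.
December 21, 1997 is Sunday. The next qualifying day is December 22, 1997.
The deadline is December 22, 1997; from December 22, 1997 to January 30, 1998 is 39 days.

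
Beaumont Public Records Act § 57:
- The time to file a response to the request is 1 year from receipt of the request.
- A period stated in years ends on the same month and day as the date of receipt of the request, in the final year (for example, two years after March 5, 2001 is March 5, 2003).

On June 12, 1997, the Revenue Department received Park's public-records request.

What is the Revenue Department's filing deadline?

June 12, 1998

1 year after June 12, 1997 is June 12, 1998.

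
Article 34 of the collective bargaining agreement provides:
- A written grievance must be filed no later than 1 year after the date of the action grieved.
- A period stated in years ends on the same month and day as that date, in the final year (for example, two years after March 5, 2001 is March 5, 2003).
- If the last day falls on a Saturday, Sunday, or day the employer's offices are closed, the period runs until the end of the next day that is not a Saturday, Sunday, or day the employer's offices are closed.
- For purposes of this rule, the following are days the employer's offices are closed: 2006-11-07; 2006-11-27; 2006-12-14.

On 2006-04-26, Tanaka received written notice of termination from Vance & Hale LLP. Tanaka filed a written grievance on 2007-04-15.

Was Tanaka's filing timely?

1 year after 2006-04-26 is April 26, 2007.
April 26, 2007 is a Thursday and not a day the employer's offices are closed, so no extension applies.
The deadline is April 26, 2007; the filing on April 15, 2007 is on or before that date.

Yes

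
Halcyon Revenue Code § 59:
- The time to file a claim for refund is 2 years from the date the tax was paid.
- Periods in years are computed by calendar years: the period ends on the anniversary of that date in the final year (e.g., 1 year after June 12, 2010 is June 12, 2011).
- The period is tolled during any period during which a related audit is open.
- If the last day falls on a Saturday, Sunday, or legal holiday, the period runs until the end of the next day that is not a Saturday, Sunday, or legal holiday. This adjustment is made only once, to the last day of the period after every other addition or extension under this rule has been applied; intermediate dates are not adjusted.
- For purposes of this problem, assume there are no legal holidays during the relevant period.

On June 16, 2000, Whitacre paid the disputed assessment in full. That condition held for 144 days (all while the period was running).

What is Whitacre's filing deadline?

November 7, 2002

2 years after June 16, 2000 is June 16, 2002.
Tolling adds 144 days: June 16, 2002 + 144 days = November 7, 2002.
November 7, 2002 is a Thursday and not a legal holiday, so no extension applies.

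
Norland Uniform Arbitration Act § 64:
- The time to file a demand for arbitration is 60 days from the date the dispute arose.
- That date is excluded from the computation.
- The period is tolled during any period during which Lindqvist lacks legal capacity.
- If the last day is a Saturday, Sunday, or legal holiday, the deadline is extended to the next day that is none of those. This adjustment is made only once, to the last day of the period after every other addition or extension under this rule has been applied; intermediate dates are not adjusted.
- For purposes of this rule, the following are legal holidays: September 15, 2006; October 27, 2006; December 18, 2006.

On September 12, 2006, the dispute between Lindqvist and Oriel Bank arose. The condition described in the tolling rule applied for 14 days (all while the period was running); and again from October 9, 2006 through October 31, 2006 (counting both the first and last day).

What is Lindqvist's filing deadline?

December 19, 2006

60 days after September 12, 2006 is November 11, 2006.
Tolling adds 14 days: November 11, 2006 + 14 days = November 25, 2006.
From October 9, 2006 through October 31, 2006 inclusive is 23 days; tolling adds 23 days: November 25, 2006 + 23 days = December 18, 2006.
December 18, 2006 is a listed holiday. The next qualifying day is December 19, 2006.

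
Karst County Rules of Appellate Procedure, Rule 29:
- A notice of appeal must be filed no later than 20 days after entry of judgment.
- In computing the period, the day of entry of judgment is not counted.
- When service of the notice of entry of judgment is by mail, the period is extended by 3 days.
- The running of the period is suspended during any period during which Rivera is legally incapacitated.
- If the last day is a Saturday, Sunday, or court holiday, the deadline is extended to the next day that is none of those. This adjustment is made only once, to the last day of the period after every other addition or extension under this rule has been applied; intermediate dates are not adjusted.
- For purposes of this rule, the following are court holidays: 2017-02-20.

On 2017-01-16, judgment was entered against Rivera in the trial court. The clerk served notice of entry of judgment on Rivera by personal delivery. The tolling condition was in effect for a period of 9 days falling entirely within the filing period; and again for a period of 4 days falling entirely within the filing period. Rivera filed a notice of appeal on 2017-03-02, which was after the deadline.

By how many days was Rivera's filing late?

20 days after 2017-01-16 is February 5, 2017.
Service was not by mail, so no mail extension applies.
Tolling adds 9 days: February 5, 2017 + 9 days = February 14, 2017.
Tolling adds 4 days: February 14, 2017 + 4 days = February 18, 2017.
February 18, 2017 is Saturday; February 19, 2017 is Sunday; February 20, 2017 is a listed holiday. The next qualifying day is February 21, 2017.
The deadline is February 21, 2017; from February 21, 2017 to March 2, 2017 is 9 days.

9 days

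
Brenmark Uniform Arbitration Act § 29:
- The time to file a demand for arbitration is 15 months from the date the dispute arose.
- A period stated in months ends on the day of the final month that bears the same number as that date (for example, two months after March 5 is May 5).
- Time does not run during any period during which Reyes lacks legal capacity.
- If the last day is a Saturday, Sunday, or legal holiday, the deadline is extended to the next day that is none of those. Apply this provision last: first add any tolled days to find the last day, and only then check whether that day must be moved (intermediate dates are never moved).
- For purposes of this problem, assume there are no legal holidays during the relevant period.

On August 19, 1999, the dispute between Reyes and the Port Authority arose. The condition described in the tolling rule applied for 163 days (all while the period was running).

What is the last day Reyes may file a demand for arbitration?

15 months after August 19, 1999 is November 19, 2000.
Tolling adds 163 days: November 19, 2000 + 163 days = May 1, 2001.
May 1, 2001 is a Tuesday and not a legal holiday, so no extension applies.

May 1, 2001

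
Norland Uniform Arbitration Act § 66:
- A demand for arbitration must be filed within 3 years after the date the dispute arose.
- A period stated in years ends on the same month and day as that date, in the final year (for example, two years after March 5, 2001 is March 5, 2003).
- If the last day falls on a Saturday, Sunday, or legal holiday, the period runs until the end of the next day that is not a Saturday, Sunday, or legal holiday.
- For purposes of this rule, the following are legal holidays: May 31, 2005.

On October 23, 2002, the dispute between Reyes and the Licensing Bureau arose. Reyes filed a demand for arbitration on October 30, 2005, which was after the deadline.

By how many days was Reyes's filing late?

3 years after October 23, 2002 is October 23, 2005.
October 23, 2005 is Sunday. The next qualifying day is October 24, 2005.
The deadline is October 24, 2005; from October 24, 2005 to October 30, 2005 is 6 days.

6 days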